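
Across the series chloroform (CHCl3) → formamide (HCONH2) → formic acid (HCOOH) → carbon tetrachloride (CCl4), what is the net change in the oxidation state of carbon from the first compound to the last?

Carbon oxidation states along the series — chloroform: +2, formamide: +2, formic acid: +2, carbon tetrachloride: +4.
Net change = +4 − (+2) = +2.

+2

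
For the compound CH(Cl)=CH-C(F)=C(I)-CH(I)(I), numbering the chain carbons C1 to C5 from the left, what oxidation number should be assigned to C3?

C3 has one bond to C (0), a double bond to C (2×0 = 0), one bond to F (+1).
Oxidation state = 0 + 0 + 1 = +1.

+1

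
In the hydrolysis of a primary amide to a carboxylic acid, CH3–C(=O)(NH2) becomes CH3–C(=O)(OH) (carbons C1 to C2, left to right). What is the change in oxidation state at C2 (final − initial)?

0

Before: C2 has 1 bond to C, 2 bonds to O, 1 bond to N → oxidation state +3.
After: C2 has 1 bond to C, 3 bonds to O → oxidation state +3.
Δ = +3 − (+3) = 0, so no net redox change at C2.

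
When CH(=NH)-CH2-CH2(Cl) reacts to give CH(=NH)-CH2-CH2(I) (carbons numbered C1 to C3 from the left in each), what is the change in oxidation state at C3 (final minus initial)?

0

Before: C3 has 1 bond to C, 2 bonds to H, 1 bond to Cl → oxidation state -1.
After: C3 has 1 bond to C, 2 bonds to H, 1 bond to I → oxidation state -1.
Δ = -1 − (-1) = 0, so no net redox change at C3.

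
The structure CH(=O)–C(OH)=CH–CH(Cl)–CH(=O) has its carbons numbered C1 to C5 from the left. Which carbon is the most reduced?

Tallying each carbon's bonds:
C1: 1C, 1H, 2O → 0 − 1 + 2 = +1
C2: 3C, 1O → 0 + 1 = +1
C3: 3C, 1H → 0 − 1 = -1
C4: 2C, 1H, 1Cl → 0 − 1 + 1 = 0
C5: 1C, 1H, 2O → 0 − 1 + 2 = +1
The most reduced carbon is C3 at -1.

C3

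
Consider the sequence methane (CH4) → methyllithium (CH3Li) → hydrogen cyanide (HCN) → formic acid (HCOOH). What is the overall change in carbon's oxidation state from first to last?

+6

Carbon oxidation states along the series — methane: -4, methyllithium: -4, hydrogen cyanide: +2, formic acid: +2.
Net change = +2 − (-4) = +6.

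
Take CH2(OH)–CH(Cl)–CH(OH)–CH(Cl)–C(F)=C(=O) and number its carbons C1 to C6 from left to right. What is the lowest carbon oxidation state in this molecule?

-1

Tallying each carbon's bonds:
C1: 1C, 2H, 1O → 0 − 2 + 1 = -1
C2: 2C, 1H, 1Cl → 0 − 1 + 1 = 0
C3: 2C, 1H, 1O → 0 − 1 + 1 = 0
C4: 2C, 1H, 1Cl → 0 − 1 + 1 = 0
C5: 3C, 1F → 0 + 1 = +1
C6: 2C, 2O → 0 + 2 = +2
The lowest value is -1.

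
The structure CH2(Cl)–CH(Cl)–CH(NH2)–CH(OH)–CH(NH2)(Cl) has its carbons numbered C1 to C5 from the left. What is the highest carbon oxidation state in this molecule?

+1

Each bond to a more electronegative atom (O, N, halogen) counts +1, each bond to a less electronegative atom (H, metal, B, Si) counts −1, and each C–C bond counts 0. Tallying each carbon:
C1: 1C, 2H, 1Cl → 0 − 2 + 1 = -1
C2: 2C, 1H, 1Cl → 0 − 1 + 1 = 0
C3: 2C, 1H, 1N → 0 − 1 + 1 = 0
C4: 2C, 1H, 1O → 0 − 1 + 1 = 0
C5: 1C, 1H, 1N, 1Cl → 0 − 1 + 1 + 1 = +1
The highest value is +1.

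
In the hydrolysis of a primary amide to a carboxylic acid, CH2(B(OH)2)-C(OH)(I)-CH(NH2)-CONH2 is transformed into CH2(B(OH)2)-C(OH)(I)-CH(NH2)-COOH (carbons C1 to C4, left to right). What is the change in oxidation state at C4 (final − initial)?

Before: C4 has 1 bond to C, 2 bonds to O, 1 bond to N → oxidation state +3.
After: C4 has 1 bond to C, 3 bonds to O → oxidation state +3.
Δ = +3 − (+3) = 0, so no net redox change at C4.

0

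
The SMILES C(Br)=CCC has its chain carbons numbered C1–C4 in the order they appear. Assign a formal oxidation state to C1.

Each bond to a more electronegative atom (O, N, halogen) counts +1, each bond to a less electronegative atom (H, metal, B, Si) counts −1, and each C–C bond counts 0.
C1 has a double bond to C (2×0 = 0), one bond to Br (+1), one bond to H (-1).
Oxidation state = 0 + 1 − 1 = 0.

0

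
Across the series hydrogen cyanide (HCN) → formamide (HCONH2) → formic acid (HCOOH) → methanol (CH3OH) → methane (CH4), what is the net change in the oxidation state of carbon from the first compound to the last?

-6

Carbon oxidation states along the series — hydrogen cyanide: +2, formamide: +2, formic acid: +2, methanol: -2, methane: -4.
Net change = -4 − (+2) = -6.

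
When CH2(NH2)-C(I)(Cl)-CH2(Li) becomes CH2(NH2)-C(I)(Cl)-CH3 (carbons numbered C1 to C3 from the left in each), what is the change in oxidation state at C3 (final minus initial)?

Before: C3 has 1 bond to C, 2 bonds to H, 1 bond to Li → oxidation state -3.
After: C3 has 1 bond to C, 3 bonds to H → oxidation state -3.
Δ = -3 − (-3) = 0, so no net redox change at C3.

0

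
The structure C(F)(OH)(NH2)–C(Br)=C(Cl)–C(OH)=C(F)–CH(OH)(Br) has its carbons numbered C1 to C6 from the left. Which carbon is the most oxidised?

C1

Each bond to a more electronegative atom (O, N, halogen) counts +1, each bond to a less electronegative atom (H, metal, B, Si) counts −1, and each C–C bond counts 0. Tallying each carbon:
C1: 1C, 1O, 1N, 1F → 0 + 1 + 1 + 1 = +3
C2: 3C, 1Br → 0 + 1 = +1
C3: 3C, 1Cl → 0 + 1 = +1
C4: 3C, 1O → 0 + 1 = +1
C5: 3C, 1F → 0 + 1 = +1
C6: 1C, 1H, 1O, 1Br → 0 − 1 + 1 + 1 = +1
The most oxidised carbon is C1 at +3.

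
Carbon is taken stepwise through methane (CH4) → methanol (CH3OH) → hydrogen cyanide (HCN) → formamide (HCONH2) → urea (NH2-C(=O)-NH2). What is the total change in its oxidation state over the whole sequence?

Carbon oxidation states along the series — methane: -4, methanol: -2, hydrogen cyanide: +2, formamide: +2, urea: +4.
Net change = +4 − (-4) = +8.

+8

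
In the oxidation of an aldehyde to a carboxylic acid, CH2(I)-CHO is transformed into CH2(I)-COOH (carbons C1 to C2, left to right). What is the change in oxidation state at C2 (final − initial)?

Before: C2 has 1 bond to C, 1 bond to H, 2 bonds to O → oxidation state +1.
After: C2 has 1 bond to C, 3 bonds to O → oxidation state +3.
Δ = +3 − (+1) = +2, so this is an oxidation at C2.

+2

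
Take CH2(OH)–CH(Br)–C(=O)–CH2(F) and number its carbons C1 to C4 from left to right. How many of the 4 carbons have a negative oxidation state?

Bonds to more-electronegative neighbours contribute +1 each, bonds to H or metals contribute −1 each, and C–C bonds contribute 0. Tallying each carbon:
C1: 1C, 2H, 1O → 0 − 2 + 1 = -1
C2: 2C, 1H, 1Br → 0 − 1 + 1 = 0
C3: 2C, 2O → 0 + 2 = +2
C4: 1C, 2H, 1F → 0 − 2 + 1 = -1
2 carbons (C1, C4) meet the condition.

2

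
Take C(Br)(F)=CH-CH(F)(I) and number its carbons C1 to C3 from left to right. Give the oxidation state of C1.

C1 has a double bond to C (2×0 = 0), one bond to Br (+1), one bond to F (+1).
Oxidation state = 0 + 1 + 1 = +2.

+2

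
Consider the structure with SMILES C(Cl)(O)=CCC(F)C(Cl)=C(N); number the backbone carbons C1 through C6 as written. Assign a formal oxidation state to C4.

0

Assign +1 per bond to O/N/halogen, −1 per bond to H or an electropositive element, and 0 per bond to carbon.
C4 has one bond to C (0), one bond to C (0), one bond to F (+1), one bond to H (-1).
Oxidation state = 0 + 0 + 1 − 1 = 0.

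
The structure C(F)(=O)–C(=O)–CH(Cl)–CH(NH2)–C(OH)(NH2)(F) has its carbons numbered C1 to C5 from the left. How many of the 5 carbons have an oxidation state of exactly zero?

2

Each bond to a more electronegative atom (O, N, halogen) counts +1, each bond to a less electronegative atom (H, metal, B, Si) counts −1, and each C–C bond counts 0. Tallying each carbon:
C1: 1C, 2O, 1F → 0 + 2 + 1 = +3
C2: 2C, 2O → 0 + 2 = +2
C3: 2C, 1H, 1Cl → 0 − 1 + 1 = 0
C4: 2C, 1H, 1N → 0 − 1 + 1 = 0
C5: 1C, 1O, 1N, 1F → 0 + 1 + 1 + 1 = +3
2 carbons (C3, C4) meet the condition.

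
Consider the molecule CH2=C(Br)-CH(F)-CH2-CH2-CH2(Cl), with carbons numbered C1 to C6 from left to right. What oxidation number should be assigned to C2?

C2 has a double bond to C (2×0 = 0), one bond to C (0), one bond to Br (+1).
Oxidation state = 0 + 0 + 1 = +1.

+1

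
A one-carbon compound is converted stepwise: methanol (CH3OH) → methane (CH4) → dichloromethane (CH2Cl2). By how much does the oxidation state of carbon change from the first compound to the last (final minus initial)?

Carbon oxidation states along the series — methanol: -2, methane: -4, dichloromethane: 0.
Net change = 0 − (-2) = +2.

+2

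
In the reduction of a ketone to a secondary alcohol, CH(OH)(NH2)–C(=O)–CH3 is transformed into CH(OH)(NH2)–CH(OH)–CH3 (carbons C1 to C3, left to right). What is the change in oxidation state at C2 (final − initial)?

-2

Before: C2 has 2 bonds to C, 2 bonds to O → oxidation state +2.
After: C2 has 2 bonds to C, 1 bond to H, 1 bond to O → oxidation state 0.
Δ = 0 − (+2) = -2, so this is a reduction at C2.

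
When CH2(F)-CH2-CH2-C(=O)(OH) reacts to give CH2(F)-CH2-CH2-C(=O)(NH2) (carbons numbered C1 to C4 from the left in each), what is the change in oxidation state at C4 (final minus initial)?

0

Before: C4 has 1 bond to C, 3 bonds to O → oxidation state +3.
After: C4 has 1 bond to C, 2 bonds to O, 1 bond to N → oxidation state +3.
Δ = +3 − (+3) = 0, so no net redox change at C4.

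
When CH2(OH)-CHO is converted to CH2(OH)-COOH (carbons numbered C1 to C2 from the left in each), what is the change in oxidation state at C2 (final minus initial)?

Before: C2 has 1 bond to C, 1 bond to H, 2 bonds to O → oxidation state +1.
After: C2 has 1 bond to C, 3 bonds to O → oxidation state +3.
Δ = +3 − (+1) = +2, so this is an oxidation at C2.

+2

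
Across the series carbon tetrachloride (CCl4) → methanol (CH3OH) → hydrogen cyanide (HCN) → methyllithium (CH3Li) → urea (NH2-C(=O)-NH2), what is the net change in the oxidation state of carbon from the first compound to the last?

0

Carbon oxidation states along the series — carbon tetrachloride: +4, methanol: -2, hydrogen cyanide: +2, methyllithium: -4, urea: +4.
Net change = +4 − (+4) = 0.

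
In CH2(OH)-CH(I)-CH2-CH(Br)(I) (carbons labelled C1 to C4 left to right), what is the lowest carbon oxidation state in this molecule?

-2

Bonds to more-electronegative neighbours contribute +1 each, bonds to H or metals contribute −1 each, and C–C bonds contribute 0. Tallying each carbon:
C1: 1C, 2H, 1O → 0 − 2 + 1 = -1
C2: 2C, 1H, 1I → 0 − 1 + 1 = 0
C3: 2C, 2H → 0 − 2 = -2
C4: 1C, 1H, 1Br, 1I → 0 − 1 + 1 + 1 = +1
The lowest value is -2.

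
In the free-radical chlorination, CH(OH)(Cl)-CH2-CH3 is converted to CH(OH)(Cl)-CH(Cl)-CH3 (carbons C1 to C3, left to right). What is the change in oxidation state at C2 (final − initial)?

+2

Before: C2 has 2 bonds to C, 2 bonds to H → oxidation state -2.
After: C2 has 2 bonds to C, 1 bond to H, 1 bond to Cl → oxidation state 0.
Δ = 0 − (-2) = +2, so this is an oxidation at C2.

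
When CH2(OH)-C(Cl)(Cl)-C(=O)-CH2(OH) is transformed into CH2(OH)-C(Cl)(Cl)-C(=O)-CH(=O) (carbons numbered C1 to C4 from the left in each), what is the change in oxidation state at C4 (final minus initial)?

+2

Before: C4 has 1 bond to C, 2 bonds to H, 1 bond to O → oxidation state -1.
After: C4 has 1 bond to C, 1 bond to H, 2 bonds to O → oxidation state +1.
Δ = +1 − (-1) = +2, so this is an oxidation at C4.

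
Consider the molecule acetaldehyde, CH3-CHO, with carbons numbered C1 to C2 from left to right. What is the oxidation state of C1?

Assign +1 per bond to O/N/halogen, −1 per bond to H or an electropositive element, and 0 per bond to carbon.
C1 has one bond to H (-1), one bond to H (-1), one bond to H (-1), one bond to C (0).
Oxidation state = -1 − 1 − 1 + 0 = -3.

-3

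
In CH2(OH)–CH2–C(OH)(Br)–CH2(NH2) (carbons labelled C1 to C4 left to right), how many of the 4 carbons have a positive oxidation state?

1

Count +1 for every bond to an atom more electronegative than carbon and −1 for every bond to one less electronegative; C–C bonds are 0. Tallying each carbon:
C1: 1C, 2H, 1O → 0 − 2 + 1 = -1
C2: 2C, 2H → 0 − 2 = -2
C3: 2C, 1O, 1Br → 0 + 1 + 1 = +2
C4: 1C, 2H, 1N → 0 − 2 + 1 = -1
1 carbon (C3) meets the condition.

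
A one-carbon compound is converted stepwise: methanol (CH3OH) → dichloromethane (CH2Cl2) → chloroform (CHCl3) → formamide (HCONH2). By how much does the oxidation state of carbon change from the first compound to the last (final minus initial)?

+4

Carbon oxidation states along the series — methanol: -2, dichloromethane: 0, chloroform: +2, formamide: +2.
Net change = +2 − (-2) = +4.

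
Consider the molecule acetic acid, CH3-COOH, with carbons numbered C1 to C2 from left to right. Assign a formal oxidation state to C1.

-3

C1 has one bond to H (-1), one bond to H (-1), one bond to H (-1), one bond to C (0).
Oxidation state = -1 − 1 − 1 + 0 = -3.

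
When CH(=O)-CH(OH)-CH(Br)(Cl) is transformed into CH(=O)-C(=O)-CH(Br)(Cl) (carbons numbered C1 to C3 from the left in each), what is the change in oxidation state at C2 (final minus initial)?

Before: C2 has 2 bonds to C, 1 bond to H, 1 bond to O → oxidation state 0.
After: C2 has 2 bonds to C, 2 bonds to O → oxidation state +2.
Δ = +2 − (0) = +2, so this is an oxidation at C2.

+2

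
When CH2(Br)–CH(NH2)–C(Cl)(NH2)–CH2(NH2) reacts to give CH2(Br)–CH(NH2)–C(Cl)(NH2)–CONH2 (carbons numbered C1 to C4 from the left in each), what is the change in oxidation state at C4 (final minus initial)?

+4

Before: C4 has 1 bond to C, 2 bonds to H, 1 bond to N → oxidation state -1.
After: C4 has 1 bond to C, 2 bonds to O, 1 bond to N → oxidation state +3.
Δ = +3 − (-1) = +4, so this is an oxidation at C4.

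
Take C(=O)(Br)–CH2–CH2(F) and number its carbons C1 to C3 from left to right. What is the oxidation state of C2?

-2

Bonds to more-electronegative neighbours contribute +1 each, bonds to H or metals contribute −1 each, and C–C bonds contribute 0.
C2 has one bond to C (0), one bond to C (0), one bond to H (-1), one bond to H (-1).
Oxidation state = 0 + 0 − 1 − 1 = -2.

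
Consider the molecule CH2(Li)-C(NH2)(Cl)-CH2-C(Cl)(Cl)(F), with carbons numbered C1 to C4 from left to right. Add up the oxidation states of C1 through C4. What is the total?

0

Each bond to a more electronegative atom (O, N, halogen) counts +1, each bond to a less electronegative atom (H, metal, B, Si) counts −1, and each C–C bond counts 0. Tallying each carbon:
C1: 1C, 2H, 1Li → 0 − 2 − 1 = -3
C2: 2C, 1N, 1Cl → 0 + 1 + 1 = +2
C3: 2C, 2H → 0 − 2 = -2
C4: 1C, 1F, 2Cl → 0 + 1 + 2 = +3
Sum = -3 + 2 − 2 + 3 = 0.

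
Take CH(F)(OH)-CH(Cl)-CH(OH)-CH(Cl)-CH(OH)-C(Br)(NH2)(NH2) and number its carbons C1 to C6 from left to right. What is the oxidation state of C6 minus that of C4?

+3

C6: 1C, 2N, 1Br → 0 + 2 + 1 = +3
C4: 2C, 1H, 1Cl → 0 − 1 + 1 = 0
Difference: +3 − (0) = +3.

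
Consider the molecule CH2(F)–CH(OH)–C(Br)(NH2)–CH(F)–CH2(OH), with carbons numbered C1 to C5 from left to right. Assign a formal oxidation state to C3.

Each bond to a more electronegative atom (O, N, halogen) counts +1, each bond to a less electronegative atom (H, metal, B, Si) counts −1, and each C–C bond counts 0.
C3 has one bond to C (0), one bond to C (0), one bond to Br (+1), one bond to N (+1).
Oxidation state = 0 + 0 + 1 + 1 = +2.

+2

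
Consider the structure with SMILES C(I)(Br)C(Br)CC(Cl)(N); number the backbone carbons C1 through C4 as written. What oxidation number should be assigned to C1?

+1

C1 has one bond to C (0), one bond to I (+1), one bond to Br (+1), one bond to H (-1).
Oxidation state = 0 + 1 + 1 − 1 = +1.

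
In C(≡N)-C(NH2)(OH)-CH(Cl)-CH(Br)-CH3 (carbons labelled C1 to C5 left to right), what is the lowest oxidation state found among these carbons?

-3

Bonds to more-electronegative neighbours contribute +1 each, bonds to H or metals contribute −1 each, and C–C bonds contribute 0. Tallying each carbon:
C1: 1C, 3N → 0 + 3 = +3
C2: 2C, 1O, 1N → 0 + 1 + 1 = +2
C3: 2C, 1H, 1Cl → 0 − 1 + 1 = 0
C4: 2C, 1H, 1Br → 0 − 1 + 1 = 0
C5: 1C, 3H → 0 − 3 = -3
The lowest value is -3.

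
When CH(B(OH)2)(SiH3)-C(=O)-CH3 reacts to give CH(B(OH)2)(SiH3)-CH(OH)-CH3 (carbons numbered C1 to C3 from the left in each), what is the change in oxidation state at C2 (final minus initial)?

Before: C2 has 2 bonds to C, 2 bonds to O → oxidation state +2.
After: C2 has 2 bonds to C, 1 bond to H, 1 bond to O → oxidation state 0.
Δ = 0 − (+2) = -2, so this is a reduction at C2.

-2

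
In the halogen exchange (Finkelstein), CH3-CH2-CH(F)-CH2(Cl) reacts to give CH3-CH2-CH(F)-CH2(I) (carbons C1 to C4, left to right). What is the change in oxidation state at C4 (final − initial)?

0

Before: C4 has 1 bond to C, 2 bonds to H, 1 bond to Cl → oxidation state -1.
After: C4 has 1 bond to C, 2 bonds to H, 1 bond to I → oxidation state -1.
Δ = -1 − (-1) = 0, so no net redox change at C4.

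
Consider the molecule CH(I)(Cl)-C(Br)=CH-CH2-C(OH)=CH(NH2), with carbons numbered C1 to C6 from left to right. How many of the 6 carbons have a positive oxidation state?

Count +1 for every bond to an atom more electronegative than carbon and −1 for every bond to one less electronegative; C–C bonds are 0. Tallying each carbon:
C1: 1C, 1H, 1Cl, 1I → 0 − 1 + 1 + 1 = +1
C2: 3C, 1Br → 0 + 1 = +1
C3: 3C, 1H → 0 − 1 = -1
C4: 2C, 2H → 0 − 2 = -2
C5: 3C, 1O → 0 + 1 = +1
C6: 2C, 1H, 1N → 0 − 1 + 1 = 0
3 carbons (C1, C2, C5) meet the condition.

3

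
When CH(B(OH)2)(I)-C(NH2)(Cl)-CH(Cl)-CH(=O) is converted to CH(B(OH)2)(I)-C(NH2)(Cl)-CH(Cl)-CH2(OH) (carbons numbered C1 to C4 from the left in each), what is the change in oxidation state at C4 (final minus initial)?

Before: C4 has 1 bond to C, 1 bond to H, 2 bonds to O → oxidation state +1.
After: C4 has 1 bond to C, 2 bonds to H, 1 bond to O → oxidation state -1.
Δ = -1 − (+1) = -2, so this is a reduction at C4.

-2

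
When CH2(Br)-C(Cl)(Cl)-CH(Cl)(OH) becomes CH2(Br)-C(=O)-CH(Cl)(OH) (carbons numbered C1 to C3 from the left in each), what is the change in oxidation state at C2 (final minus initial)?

Before: C2 has 2 bonds to C, 2 bonds to Cl → oxidation state +2.
After: C2 has 2 bonds to C, 2 bonds to O → oxidation state +2.
Δ = +2 − (+2) = 0, so no net redox change at C2.

0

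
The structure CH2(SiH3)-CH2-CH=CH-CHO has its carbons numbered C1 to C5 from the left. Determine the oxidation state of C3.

Bonds to more-electronegative neighbours contribute +1 each, bonds to H or metals contribute −1 each, and C–C bonds contribute 0.
C3 has one bond to C (0), a double bond to C (2×0 = 0), one bond to H (-1).
Oxidation state = 0 + 0 − 1 = -1.

-1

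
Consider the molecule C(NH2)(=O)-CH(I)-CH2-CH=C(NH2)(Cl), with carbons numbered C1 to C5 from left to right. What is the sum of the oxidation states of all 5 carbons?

Bonds to more-electronegative neighbours contribute +1 each, bonds to H or metals contribute −1 each, and C–C bonds contribute 0. Tallying each carbon:
C1: 1C, 2O, 1N → 0 + 2 + 1 = +3
C2: 2C, 1H, 1I → 0 − 1 + 1 = 0
C3: 2C, 2H → 0 − 2 = -2
C4: 3C, 1H → 0 − 1 = -1
C5: 2C, 1N, 1Cl → 0 + 1 + 1 = +2
Sum = +3 + 0 − 2 − 1 + 2 = +2.

+2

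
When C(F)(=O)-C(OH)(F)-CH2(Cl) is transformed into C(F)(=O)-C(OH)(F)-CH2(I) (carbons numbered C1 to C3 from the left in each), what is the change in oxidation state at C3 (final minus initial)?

Before: C3 has 1 bond to C, 2 bonds to H, 1 bond to Cl → oxidation state -1.
After: C3 has 1 bond to C, 2 bonds to H, 1 bond to I → oxidation state -1.
Δ = -1 − (-1) = 0, so no net redox change at C3.

0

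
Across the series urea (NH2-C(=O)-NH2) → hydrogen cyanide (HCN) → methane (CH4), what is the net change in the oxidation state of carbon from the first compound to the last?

Carbon oxidation states along the series — urea: +4, hydrogen cyanide: +2, methane: -4.
Net change = -4 − (+4) = -8.

-8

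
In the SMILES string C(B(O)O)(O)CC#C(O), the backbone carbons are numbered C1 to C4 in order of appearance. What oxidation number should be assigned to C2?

-2

Each bond to a more electronegative atom (O, N, halogen) counts +1, each bond to a less electronegative atom (H, metal, B, Si) counts −1, and each C–C bond counts 0.
C2 has one bond to C (0), one bond to C (0), one bond to H (-1), one bond to H (-1).
Oxidation state = 0 + 0 − 1 − 1 = -2.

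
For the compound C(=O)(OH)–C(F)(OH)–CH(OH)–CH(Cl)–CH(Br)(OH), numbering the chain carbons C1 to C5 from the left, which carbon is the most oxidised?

C1

Tallying each carbon's bonds:
C1: 1C, 3O → 0 + 3 = +3
C2: 2C, 1O, 1F → 0 + 1 + 1 = +2
C3: 2C, 1H, 1O → 0 − 1 + 1 = 0
C4: 2C, 1H, 1Cl → 0 − 1 + 1 = 0
C5: 1C, 1H, 1O, 1Br → 0 − 1 + 1 + 1 = +1
The most oxidised carbon is C1 at +3.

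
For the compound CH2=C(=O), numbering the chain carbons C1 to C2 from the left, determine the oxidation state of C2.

C2 has a double bond to C (2×0 = 0), a double bond to O (2×+1 = +2).
Oxidation state = 0 + 2 = +2.

+2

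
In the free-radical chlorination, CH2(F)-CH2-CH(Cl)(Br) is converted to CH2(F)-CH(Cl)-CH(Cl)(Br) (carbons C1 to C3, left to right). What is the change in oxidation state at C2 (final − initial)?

Before: C2 has 2 bonds to C, 2 bonds to H → oxidation state -2.
After: C2 has 2 bonds to C, 1 bond to H, 1 bond to Cl → oxidation state 0.
Δ = 0 − (-2) = +2, so this is an oxidation at C2.

+2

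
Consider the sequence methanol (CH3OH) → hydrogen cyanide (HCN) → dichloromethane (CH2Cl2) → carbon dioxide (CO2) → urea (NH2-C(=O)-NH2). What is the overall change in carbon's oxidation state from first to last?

+6

Carbon oxidation states along the series — methanol: -2, hydrogen cyanide: +2, dichloromethane: 0, carbon dioxide: +4, urea: +4.
Net change = +4 − (-2) = +6.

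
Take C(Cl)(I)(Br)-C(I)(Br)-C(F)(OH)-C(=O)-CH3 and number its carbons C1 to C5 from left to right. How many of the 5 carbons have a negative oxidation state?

Count +1 for every bond to an atom more electronegative than carbon and −1 for every bond to one less electronegative; C–C bonds are 0. Tallying each carbon:
C1: 1C, 1Cl, 1Br, 1I → 0 + 1 + 1 + 1 = +3
C2: 2C, 1Br, 1I → 0 + 1 + 1 = +2
C3: 2C, 1O, 1F → 0 + 1 + 1 = +2
C4: 2C, 2O → 0 + 2 = +2
C5: 1C, 3H → 0 − 3 = -3
1 carbon (C5) meets the condition.

1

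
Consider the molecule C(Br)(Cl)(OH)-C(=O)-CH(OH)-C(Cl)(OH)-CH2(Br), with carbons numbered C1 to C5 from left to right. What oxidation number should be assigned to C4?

Assign +1 per bond to O/N/halogen, −1 per bond to H or an electropositive element, and 0 per bond to carbon.
C4 has one bond to C (0), one bond to C (0), one bond to Cl (+1), one bond to O (+1).
Oxidation state = 0 + 0 + 1 + 1 = +2.

+2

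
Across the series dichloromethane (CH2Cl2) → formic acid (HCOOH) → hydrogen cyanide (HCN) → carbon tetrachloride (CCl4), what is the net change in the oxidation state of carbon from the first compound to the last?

+4

Carbon oxidation states along the series — dichloromethane: 0, formic acid: +2, hydrogen cyanide: +2, carbon tetrachloride: +4.
Net change = +4 − (0) = +4.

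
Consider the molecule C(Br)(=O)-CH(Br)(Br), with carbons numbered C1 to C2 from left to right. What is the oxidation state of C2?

+1

Count +1 for every bond to an atom more electronegative than carbon and −1 for every bond to one less electronegative; C–C bonds are 0.
C2 has one bond to C (0), one bond to H (-1), one bond to Br (+1), one bond to Br (+1).
Oxidation state = 0 − 1 + 1 + 1 = +1.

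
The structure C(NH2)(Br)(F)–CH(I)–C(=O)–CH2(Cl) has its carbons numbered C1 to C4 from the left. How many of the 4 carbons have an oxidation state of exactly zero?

1

Tallying each carbon's bonds:
C1: 1C, 1N, 1F, 1Br → 0 + 1 + 1 + 1 = +3
C2: 2C, 1H, 1I → 0 − 1 + 1 = 0
C3: 2C, 2O → 0 + 2 = +2
C4: 1C, 2H, 1Cl → 0 − 2 + 1 = -1
1 carbon (C2) meets the condition.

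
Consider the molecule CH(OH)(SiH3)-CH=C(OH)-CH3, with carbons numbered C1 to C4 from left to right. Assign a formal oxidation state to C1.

Bonds to more-electronegative neighbours contribute +1 each, bonds to H or metals contribute −1 each, and C–C bonds contribute 0.
C1 has one bond to C (0), one bond to H (-1), one bond to O (+1), one bond to Si (-1).
Oxidation state = 0 − 1 + 1 − 1 = -1.

-1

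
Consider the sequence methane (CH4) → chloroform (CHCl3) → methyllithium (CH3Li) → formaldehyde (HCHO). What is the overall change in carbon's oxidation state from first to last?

Carbon oxidation states along the series — methane: -4, chloroform: +2, methyllithium: -4, formaldehyde: 0.
Net change = 0 − (-4) = +4.

+4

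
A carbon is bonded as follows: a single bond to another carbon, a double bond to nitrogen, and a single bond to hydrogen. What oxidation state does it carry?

+1

The carbon has one bond to C (0), a double bond to N (2×+1 = +2), one bond to H (-1).
Oxidation state = 0 + 2 − 1 = +1.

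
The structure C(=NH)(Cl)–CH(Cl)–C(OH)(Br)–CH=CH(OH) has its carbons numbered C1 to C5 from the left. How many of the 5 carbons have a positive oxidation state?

Tallying each carbon's bonds:
C1: 1C, 2N, 1Cl → 0 + 2 + 1 = +3
C2: 2C, 1H, 1Cl → 0 − 1 + 1 = 0
C3: 2C, 1O, 1Br → 0 + 1 + 1 = +2
C4: 3C, 1H → 0 − 1 = -1
C5: 2C, 1H, 1O → 0 − 1 + 1 = 0
2 carbons (C1, C3) meet the condition.

2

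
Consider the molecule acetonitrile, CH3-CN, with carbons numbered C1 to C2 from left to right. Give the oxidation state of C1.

-3

Assign +1 per bond to O/N/halogen, −1 per bond to H or an electropositive element, and 0 per bond to carbon.
C1 has one bond to H (-1), one bond to H (-1), one bond to H (-1), one bond to C (0).
Oxidation state = -1 − 1 − 1 + 0 = -3.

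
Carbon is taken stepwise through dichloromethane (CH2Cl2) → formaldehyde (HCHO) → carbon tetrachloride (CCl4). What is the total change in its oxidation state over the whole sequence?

Carbon oxidation states along the series — dichloromethane: 0, formaldehyde: 0, carbon tetrachloride: +4.
Net change = +4 − (0) = +4.

+4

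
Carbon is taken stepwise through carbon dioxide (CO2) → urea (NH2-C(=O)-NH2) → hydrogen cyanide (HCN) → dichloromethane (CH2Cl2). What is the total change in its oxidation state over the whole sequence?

Carbon oxidation states along the series — carbon dioxide: +4, urea: +4, hydrogen cyanide: +2, dichloromethane: 0.
Net change = 0 − (+4) = -4.

-4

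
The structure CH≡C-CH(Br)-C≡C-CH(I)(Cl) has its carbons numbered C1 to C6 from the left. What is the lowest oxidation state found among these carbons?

-1

Assign +1 per bond to O/N/halogen, −1 per bond to H or an electropositive element, and 0 per bond to carbon. Tallying each carbon:
C1: 3C, 1H → 0 − 1 = -1
C2: 4C → 0 = 0
C3: 2C, 1H, 1Br → 0 − 1 + 1 = 0
C4: 4C → 0 = 0
C5: 4C → 0 = 0
C6: 1C, 1H, 1Cl, 1I → 0 − 1 + 1 + 1 = +1
The lowest value is -1.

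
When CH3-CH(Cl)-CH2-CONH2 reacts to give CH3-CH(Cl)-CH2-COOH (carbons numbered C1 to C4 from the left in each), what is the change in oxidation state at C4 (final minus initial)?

Before: C4 has 1 bond to C, 2 bonds to O, 1 bond to N → oxidation state +3.
After: C4 has 1 bond to C, 3 bonds to O → oxidation state +3.
Δ = +3 − (+3) = 0, so no net redox change at C4.

0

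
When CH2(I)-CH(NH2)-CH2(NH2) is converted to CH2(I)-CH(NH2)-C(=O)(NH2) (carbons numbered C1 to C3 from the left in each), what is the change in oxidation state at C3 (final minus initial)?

Before: C3 has 1 bond to C, 2 bonds to H, 1 bond to N → oxidation state -1.
After: C3 has 1 bond to C, 2 bonds to O, 1 bond to N → oxidation state +3.
Δ = +3 − (-1) = +4, so this is an oxidation at C3.

+4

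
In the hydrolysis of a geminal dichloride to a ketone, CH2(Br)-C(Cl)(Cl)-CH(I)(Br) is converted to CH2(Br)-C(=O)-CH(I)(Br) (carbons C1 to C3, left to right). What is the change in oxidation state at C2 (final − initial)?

Before: C2 has 2 bonds to C, 2 bonds to Cl → oxidation state +2.
After: C2 has 2 bonds to C, 2 bonds to O → oxidation state +2.
Δ = +2 − (+2) = 0, so no net redox change at C2.

0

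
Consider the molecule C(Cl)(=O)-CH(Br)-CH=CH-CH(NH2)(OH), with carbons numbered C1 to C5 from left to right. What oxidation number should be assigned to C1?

+3

Bonds to more-electronegative neighbours contribute +1 each, bonds to H or metals contribute −1 each, and C–C bonds contribute 0.
C1 has one bond to C (0), one bond to Cl (+1), a double bond to O (2×+1 = +2).
Oxidation state = 0 + 1 + 2 = +3.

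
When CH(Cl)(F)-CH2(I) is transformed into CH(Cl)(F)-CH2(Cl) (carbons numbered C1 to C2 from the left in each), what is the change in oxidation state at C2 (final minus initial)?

Before: C2 has 1 bond to C, 2 bonds to H, 1 bond to I → oxidation state -1.
After: C2 has 1 bond to C, 2 bonds to H, 1 bond to Cl → oxidation state -1.
Δ = -1 − (-1) = 0, so no net redox change at C2.

0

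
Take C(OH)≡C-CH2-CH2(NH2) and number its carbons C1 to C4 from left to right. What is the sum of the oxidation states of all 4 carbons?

Tallying each carbon's bonds:
C1: 3C, 1O → 0 + 1 = +1
C2: 4C → 0 = 0
C3: 2C, 2H → 0 − 2 = -2
C4: 1C, 2H, 1N → 0 − 2 + 1 = -1
Sum = +1 + 0 − 2 − 1 = -2.

-2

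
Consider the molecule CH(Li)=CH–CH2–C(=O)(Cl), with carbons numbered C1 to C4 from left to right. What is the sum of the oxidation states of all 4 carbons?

-2

Each bond to a more electronegative atom (O, N, halogen) counts +1, each bond to a less electronegative atom (H, metal, B, Si) counts −1, and each C–C bond counts 0. Tallying each carbon:
C1: 2C, 1H, 1Li → 0 − 1 − 1 = -2
C2: 3C, 1H → 0 − 1 = -1
C3: 2C, 2H → 0 − 2 = -2
C4: 1C, 2O, 1Cl → 0 + 2 + 1 = +3
Sum = -2 − 1 − 2 + 3 = -2.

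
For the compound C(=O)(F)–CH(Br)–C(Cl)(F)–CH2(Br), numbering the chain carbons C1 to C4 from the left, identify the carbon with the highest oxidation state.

C1

Count +1 for every bond to an atom more electronegative than carbon and −1 for every bond to one less electronegative; C–C bonds are 0. Tallying each carbon:
C1: 1C, 2O, 1F → 0 + 2 + 1 = +3
C2: 2C, 1H, 1Br → 0 − 1 + 1 = 0
C3: 2C, 1F, 1Cl → 0 + 1 + 1 = +2
C4: 1C, 2H, 1Br → 0 − 2 + 1 = -1
The most oxidised carbon is C1 at +3.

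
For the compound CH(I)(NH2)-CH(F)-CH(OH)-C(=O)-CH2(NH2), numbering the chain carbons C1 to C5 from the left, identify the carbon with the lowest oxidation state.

C5

Tallying each carbon's bonds:
C1: 1C, 1H, 1N, 1I → 0 − 1 + 1 + 1 = +1
C2: 2C, 1H, 1F → 0 − 1 + 1 = 0
C3: 2C, 1H, 1O → 0 − 1 + 1 = 0
C4: 2C, 2O → 0 + 2 = +2
C5: 1C, 2H, 1N → 0 − 2 + 1 = -1
The most reduced carbon is C5 at -1.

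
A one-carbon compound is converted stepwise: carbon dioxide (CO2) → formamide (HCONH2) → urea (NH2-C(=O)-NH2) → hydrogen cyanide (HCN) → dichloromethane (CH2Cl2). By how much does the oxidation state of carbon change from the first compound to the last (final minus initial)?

Carbon oxidation states along the series — carbon dioxide: +4, formamide: +2, urea: +4, hydrogen cyanide: +2, dichloromethane: 0.
Net change = 0 − (+4) = -4.

-4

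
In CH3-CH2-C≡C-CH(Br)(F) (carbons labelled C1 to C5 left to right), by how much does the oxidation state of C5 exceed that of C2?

C5: 1C, 1H, 1F, 1Br → 0 − 1 + 1 + 1 = +1
C2: 2C, 2H → 0 − 2 = -2
Difference: +1 − (-2) = +3.

+3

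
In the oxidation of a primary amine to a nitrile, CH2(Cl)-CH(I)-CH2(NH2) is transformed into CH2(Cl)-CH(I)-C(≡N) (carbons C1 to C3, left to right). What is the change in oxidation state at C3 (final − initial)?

Before: C3 has 1 bond to C, 2 bonds to H, 1 bond to N → oxidation state -1.
After: C3 has 1 bond to C, 3 bonds to N → oxidation state +3.
Δ = +3 − (-1) = +4, so this is an oxidation at C3.

+4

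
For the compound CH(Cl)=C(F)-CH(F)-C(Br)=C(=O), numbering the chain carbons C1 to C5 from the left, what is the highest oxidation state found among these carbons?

+2

Assign +1 per bond to O/N/halogen, −1 per bond to H or an electropositive element, and 0 per bond to carbon. Tallying each carbon:
C1: 2C, 1H, 1Cl → 0 − 1 + 1 = 0
C2: 3C, 1F → 0 + 1 = +1
C3: 2C, 1H, 1F → 0 − 1 + 1 = 0
C4: 3C, 1Br → 0 + 1 = +1
C5: 2C, 2O → 0 + 2 = +2
The highest value is +2.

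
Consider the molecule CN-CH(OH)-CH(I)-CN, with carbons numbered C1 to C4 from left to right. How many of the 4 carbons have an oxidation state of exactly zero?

Tallying each carbon's bonds:
C1: 1C, 3N → 0 + 3 = +3
C2: 2C, 1H, 1O → 0 − 1 + 1 = 0
C3: 2C, 1H, 1I → 0 − 1 + 1 = 0
C4: 1C, 3N → 0 + 3 = +3
2 carbons (C2, C3) meet the condition.

2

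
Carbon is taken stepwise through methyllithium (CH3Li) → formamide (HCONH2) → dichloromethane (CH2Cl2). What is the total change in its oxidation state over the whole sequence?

+4

Carbon oxidation states along the series — methyllithium: -4, formamide: +2, dichloromethane: 0.
Net change = 0 − (-4) = +4.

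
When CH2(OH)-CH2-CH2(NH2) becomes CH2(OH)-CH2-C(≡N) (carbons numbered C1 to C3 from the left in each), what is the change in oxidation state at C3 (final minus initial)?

+4

Before: C3 has 1 bond to C, 2 bonds to H, 1 bond to N → oxidation state -1.
After: C3 has 1 bond to C, 3 bonds to N → oxidation state +3.
Δ = +3 − (-1) = +4, so this is an oxidation at C3.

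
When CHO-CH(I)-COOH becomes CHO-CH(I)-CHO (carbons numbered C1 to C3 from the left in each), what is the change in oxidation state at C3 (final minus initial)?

-2

Before: C3 has 1 bond to C, 3 bonds to O → oxidation state +3.
After: C3 has 1 bond to C, 1 bond to H, 2 bonds to O → oxidation state +1.
Δ = +1 − (+3) = -2, so this is a reduction at C3.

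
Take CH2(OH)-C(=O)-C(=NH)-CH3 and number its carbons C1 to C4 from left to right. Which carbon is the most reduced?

C4

Bonds to more-electronegative neighbours contribute +1 each, bonds to H or metals contribute −1 each, and C–C bonds contribute 0. Tallying each carbon:
C1: 1C, 2H, 1O → 0 − 2 + 1 = -1
C2: 2C, 2O → 0 + 2 = +2
C3: 2C, 2N → 0 + 2 = +2
C4: 1C, 3H → 0 − 3 = -3
The most reduced carbon is C4 at -3.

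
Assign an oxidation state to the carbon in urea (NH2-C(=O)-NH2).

+4

The carbon has one bond to N (+1), a double bond to O (2×+1 = +2), one bond to N (+1).
Oxidation state = +1 + 2 + 1 = +4.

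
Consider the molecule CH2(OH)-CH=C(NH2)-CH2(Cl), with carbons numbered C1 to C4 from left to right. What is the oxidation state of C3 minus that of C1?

C3: 3C, 1N → 0 + 1 = +1
C1: 1C, 2H, 1O → 0 − 2 + 1 = -1
Difference: +1 − (-1) = +2.

+2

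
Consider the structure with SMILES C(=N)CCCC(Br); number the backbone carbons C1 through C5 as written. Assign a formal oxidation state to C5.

-1

Each bond to a more electronegative atom (O, N, halogen) counts +1, each bond to a less electronegative atom (H, metal, B, Si) counts −1, and each C–C bond counts 0.
C5 has one bond to C (0), one bond to H (-1), one bond to Br (+1), one bond to H (-1).
Oxidation state = 0 − 1 + 1 − 1 = -1.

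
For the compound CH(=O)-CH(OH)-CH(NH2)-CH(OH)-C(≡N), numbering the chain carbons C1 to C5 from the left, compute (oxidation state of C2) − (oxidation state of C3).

C2: 2C, 1H, 1O → 0 − 1 + 1 = 0
C3: 2C, 1H, 1N → 0 − 1 + 1 = 0
Difference: 0 − (0) = 0.

0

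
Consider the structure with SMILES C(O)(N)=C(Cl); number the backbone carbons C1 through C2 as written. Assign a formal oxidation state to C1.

+2

C1 has a double bond to C (2×0 = 0), one bond to O (+1), one bond to N (+1).
Oxidation state = 0 + 1 + 1 = +2.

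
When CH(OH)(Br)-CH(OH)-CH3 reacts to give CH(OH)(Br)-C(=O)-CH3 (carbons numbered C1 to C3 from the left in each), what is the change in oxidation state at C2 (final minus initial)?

+2

Before: C2 has 2 bonds to C, 1 bond to H, 1 bond to O → oxidation state 0.
After: C2 has 2 bonds to C, 2 bonds to O → oxidation state +2.
Δ = +2 − (0) = +2, so this is an oxidation at C2.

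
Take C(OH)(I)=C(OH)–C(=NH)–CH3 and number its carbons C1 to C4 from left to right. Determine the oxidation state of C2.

+1

Bonds to more-electronegative neighbours contribute +1 each, bonds to H or metals contribute −1 each, and C–C bonds contribute 0.
C2 has a double bond to C (2×0 = 0), one bond to C (0), one bond to O (+1).
Oxidation state = 0 + 0 + 1 = +1.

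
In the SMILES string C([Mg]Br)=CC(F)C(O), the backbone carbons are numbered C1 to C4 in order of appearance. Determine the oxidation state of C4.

-1

Bonds to more-electronegative neighbours contribute +1 each, bonds to H or metals contribute −1 each, and C–C bonds contribute 0.
C4 has one bond to C (0), one bond to H (-1), one bond to O (+1), one bond to H (-1).
Oxidation state = 0 − 1 + 1 − 1 = -1.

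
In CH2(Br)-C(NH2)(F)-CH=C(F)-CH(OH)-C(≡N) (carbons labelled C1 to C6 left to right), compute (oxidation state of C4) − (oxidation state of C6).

C4: 3C, 1F → 0 + 1 = +1
C6: 1C, 3N → 0 + 3 = +3
Difference: +1 − (+3) = -2.

-2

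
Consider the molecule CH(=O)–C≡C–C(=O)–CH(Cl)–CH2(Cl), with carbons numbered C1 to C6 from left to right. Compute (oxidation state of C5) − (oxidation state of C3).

C5: 2C, 1H, 1Cl → 0 − 1 + 1 = 0
C3: 4C → 0 = 0
Difference: 0 − (0) = 0.

0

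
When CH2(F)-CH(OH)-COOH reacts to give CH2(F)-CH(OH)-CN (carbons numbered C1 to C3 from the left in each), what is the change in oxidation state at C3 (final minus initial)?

Before: C3 has 1 bond to C, 3 bonds to O → oxidation state +3.
After: C3 has 1 bond to C, 3 bonds to N → oxidation state +3.
Δ = +3 − (+3) = 0, so no net redox change at C3.

0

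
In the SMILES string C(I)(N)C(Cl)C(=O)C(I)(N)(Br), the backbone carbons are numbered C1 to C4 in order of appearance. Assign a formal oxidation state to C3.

Count +1 for every bond to an atom more electronegative than carbon and −1 for every bond to one less electronegative; C–C bonds are 0.
C3 has one bond to C (0), one bond to C (0), a double bond to O (2×+1 = +2).
Oxidation state = 0 + 0 + 2 = +2.

+2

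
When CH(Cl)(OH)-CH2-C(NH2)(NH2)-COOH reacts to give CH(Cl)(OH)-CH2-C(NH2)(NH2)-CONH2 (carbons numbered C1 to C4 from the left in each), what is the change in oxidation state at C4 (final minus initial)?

0

Before: C4 has 1 bond to C, 3 bonds to O → oxidation state +3.
After: C4 has 1 bond to C, 2 bonds to O, 1 bond to N → oxidation state +3.
Δ = +3 − (+3) = 0, so no net redox change at C4.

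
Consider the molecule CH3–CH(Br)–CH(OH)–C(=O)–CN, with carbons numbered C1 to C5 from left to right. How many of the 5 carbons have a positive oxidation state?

Count +1 for every bond to an atom more electronegative than carbon and −1 for every bond to one less electronegative; C–C bonds are 0. Tallying each carbon:
C1: 1C, 3H → 0 − 3 = -3
C2: 2C, 1H, 1Br → 0 − 1 + 1 = 0
C3: 2C, 1H, 1O → 0 − 1 + 1 = 0
C4: 2C, 2O → 0 + 2 = +2
C5: 1C, 3N → 0 + 3 = +3
2 carbons (C4, C5) meet the condition.

2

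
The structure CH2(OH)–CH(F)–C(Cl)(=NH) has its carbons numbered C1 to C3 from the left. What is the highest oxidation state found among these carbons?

+3

Count +1 for every bond to an atom more electronegative than carbon and −1 for every bond to one less electronegative; C–C bonds are 0. Tallying each carbon:
C1: 1C, 2H, 1O → 0 − 2 + 1 = -1
C2: 2C, 1H, 1F → 0 − 1 + 1 = 0
C3: 1C, 2N, 1Cl → 0 + 2 + 1 = +3
The highest value is +3.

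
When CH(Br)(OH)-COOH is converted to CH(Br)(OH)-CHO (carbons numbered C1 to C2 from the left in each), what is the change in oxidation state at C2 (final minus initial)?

-2

Before: C2 has 1 bond to C, 3 bonds to O → oxidation state +3.
After: C2 has 1 bond to C, 1 bond to H, 2 bonds to O → oxidation state +1.
Δ = +1 − (+3) = -2, so this is a reduction at C2.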